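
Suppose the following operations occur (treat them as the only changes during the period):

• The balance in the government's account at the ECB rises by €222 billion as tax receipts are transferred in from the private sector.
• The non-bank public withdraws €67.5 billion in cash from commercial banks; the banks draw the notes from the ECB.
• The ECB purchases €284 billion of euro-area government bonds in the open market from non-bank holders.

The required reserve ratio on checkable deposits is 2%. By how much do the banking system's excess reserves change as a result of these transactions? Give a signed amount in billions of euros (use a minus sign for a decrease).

-€5.39 billion

Government account inflow €222 billion: reserves −€222B, deposits −€222B.
Currency withdrawal €67.5 billion: reserves −€67.5B, deposits −€67.5B.
Asset purchase (from non-banks) €284 billion: reserves +€284B, deposits +€284B.
Totals: Δreserves = −€5.5B, Δdeposits = −€5.5B.
Δrequired reserves = 2% × −€5.5B = −€0.11B.
Δexcess reserves = Δreserves − Δrequired = −€5.5B − (−€0.11B) = -€5.39 billion.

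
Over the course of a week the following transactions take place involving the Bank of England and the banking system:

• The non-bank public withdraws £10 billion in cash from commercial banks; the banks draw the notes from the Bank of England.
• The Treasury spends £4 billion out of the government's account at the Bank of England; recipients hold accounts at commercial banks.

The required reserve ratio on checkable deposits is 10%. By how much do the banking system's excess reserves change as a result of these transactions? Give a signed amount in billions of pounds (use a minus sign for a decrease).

-£5.4 billion

Currency withdrawal £10 billion: reserves −£10B, deposits −£10B.
Government spending £4 billion: reserves +£4B, deposits +£4B.
Totals: Δreserves = −£6B, Δdeposits = −£6B.
Δrequired reserves = 10% × −£6B = −£0.6B.
Δexcess reserves = Δreserves − Δrequired = −£6B − (−£0.6B) = -£5.4 billion.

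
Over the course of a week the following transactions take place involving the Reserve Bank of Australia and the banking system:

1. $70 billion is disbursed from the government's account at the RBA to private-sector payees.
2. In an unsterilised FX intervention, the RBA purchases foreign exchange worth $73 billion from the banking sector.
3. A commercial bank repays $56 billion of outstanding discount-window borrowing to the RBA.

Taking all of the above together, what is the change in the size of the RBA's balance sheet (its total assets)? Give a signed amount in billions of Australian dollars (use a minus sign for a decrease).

+$17 billion

Government spending $70 billion: only the composition of liabilities changes → 0.
FX purchase $73 billion: an RBA asset is acquired → +$73B.
Discount-window repayment $56 billion: an RBA asset is shed → −$56B.
Net: 0 + 73 − 56 = +$17 billion.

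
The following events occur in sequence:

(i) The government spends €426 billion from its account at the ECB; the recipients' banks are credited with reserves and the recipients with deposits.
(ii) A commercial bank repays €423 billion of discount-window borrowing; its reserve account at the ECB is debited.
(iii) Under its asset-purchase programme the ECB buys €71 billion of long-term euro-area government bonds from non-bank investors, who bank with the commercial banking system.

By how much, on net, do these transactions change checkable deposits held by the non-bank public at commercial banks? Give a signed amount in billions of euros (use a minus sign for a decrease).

+€497 billion

ECB balance sheet:
  Assets:      Securities +€71B, Loans to banks −€423B
  Liabilities: Bank reserves +€74B, Government deposits −€426B
Commercial banking system:
  Assets:      Reserves at CB +€74B
  Liabilities: Checkable deposits +€497B, Borrowings from CB −€423B
So the change in checkable deposits held by the non-bank public at commercial banks is +€497 billion.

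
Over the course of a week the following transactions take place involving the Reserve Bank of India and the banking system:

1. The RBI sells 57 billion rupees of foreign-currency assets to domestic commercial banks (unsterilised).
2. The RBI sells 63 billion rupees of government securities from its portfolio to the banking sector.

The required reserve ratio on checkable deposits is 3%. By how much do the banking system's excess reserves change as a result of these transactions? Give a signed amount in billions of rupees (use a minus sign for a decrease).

FX sale 57 billion rupees: reserves −57B, deposits 0.
OMO sale (to banks) 63 billion rupees: reserves −63B, deposits 0.
Totals: Δreserves = −120B, Δdeposits = 0.
Δrequired reserves = 3% × 0 = 0.
Δexcess reserves = Δreserves − Δrequired = −120B − (0) = -120 billion.

-120 billion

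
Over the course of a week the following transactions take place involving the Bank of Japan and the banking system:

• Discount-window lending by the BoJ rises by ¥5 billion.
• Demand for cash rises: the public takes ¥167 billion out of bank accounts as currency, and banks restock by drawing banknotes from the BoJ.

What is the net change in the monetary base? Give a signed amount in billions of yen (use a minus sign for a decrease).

+¥5 billion

BoJ balance sheet:
  Assets:      Loans to banks +¥5B
  Liabilities: Bank reserves −¥162B, Currency in circulation +¥167B
Commercial banking system:
  Assets:      Reserves at CB −¥162B
  Liabilities: Checkable deposits −¥167B, Borrowings from CB +¥5B
Monetary base = currency + reserves: +¥167B + (−¥162B) = +¥5 billion.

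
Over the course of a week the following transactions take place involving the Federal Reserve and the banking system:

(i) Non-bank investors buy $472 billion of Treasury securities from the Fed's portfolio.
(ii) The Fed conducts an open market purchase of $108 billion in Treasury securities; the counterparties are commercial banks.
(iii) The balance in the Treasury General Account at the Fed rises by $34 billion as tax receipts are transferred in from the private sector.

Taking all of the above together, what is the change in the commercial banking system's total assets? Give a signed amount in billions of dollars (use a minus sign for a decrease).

Fed balance sheet:
  Assets:      Securities −$364B
  Liabilities: Bank reserves −$398B, Government deposits +$34B
Commercial banking system:
  Assets:      Reserves at CB −$398B, Securities −$108B
  Liabilities: Checkable deposits −$506B
Change in total bank assets = -$506 billion.

-$506 billion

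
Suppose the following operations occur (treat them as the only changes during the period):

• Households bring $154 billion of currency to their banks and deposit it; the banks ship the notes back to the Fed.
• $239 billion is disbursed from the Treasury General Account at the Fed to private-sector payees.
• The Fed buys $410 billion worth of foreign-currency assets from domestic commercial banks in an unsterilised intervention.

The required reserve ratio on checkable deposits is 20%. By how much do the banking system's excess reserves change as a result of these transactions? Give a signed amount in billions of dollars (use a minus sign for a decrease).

Currency deposit $154 billion: reserves +$154B, deposits +$154B.
Government spending $239 billion: reserves +$239B, deposits +$239B.
FX purchase $410 billion: reserves +$410B, deposits 0.
Totals: Δreserves = +$803B, Δdeposits = +$393B.
Δrequired reserves = 20% × +$393B = +$78.6B.
Δexcess reserves = Δreserves − Δrequired = +$803B − (+$78.6B) = +$724.4 billion.

+$724.4 billion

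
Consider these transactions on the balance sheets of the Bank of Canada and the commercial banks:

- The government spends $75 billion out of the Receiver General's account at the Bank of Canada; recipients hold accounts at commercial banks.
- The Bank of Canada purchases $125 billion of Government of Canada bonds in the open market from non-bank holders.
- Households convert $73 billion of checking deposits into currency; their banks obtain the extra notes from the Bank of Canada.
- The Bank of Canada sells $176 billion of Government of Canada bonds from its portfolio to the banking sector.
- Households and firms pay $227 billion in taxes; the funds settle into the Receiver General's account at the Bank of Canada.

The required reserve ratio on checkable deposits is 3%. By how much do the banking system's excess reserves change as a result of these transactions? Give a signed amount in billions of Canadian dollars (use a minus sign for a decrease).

-$273 billion

Government spending $75 billion: reserves +$75B, deposits +$75B.
Asset purchase (from non-banks) $125 billion: reserves +$125B, deposits +$125B.
Currency withdrawal $73 billion: reserves −$73B, deposits −$73B.
OMO sale (to banks) $176 billion: reserves −$176B, deposits 0.
Government account inflow $227 billion: reserves −$227B, deposits −$227B.
Totals: Δreserves = −$276B, Δdeposits = −$100B.
Δrequired reserves = 3% × −$100B = −$3B.
Δexcess reserves = Δreserves − Δrequired = −$276B − (−$3B) = -$273 billion.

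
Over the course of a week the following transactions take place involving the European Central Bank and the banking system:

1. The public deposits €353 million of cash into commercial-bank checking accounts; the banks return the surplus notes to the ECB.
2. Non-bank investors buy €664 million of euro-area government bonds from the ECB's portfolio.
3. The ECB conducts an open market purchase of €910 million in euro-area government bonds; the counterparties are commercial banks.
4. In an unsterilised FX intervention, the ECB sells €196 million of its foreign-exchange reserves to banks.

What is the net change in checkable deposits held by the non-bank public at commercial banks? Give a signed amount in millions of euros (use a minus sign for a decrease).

-€311 million

Currency deposit €353 million: non-bank counterparties' bank balances rise → +€353M.
Asset sale (to non-banks) €664 million: non-bank counterparties' bank balances fall → −€664M.
OMO purchase (from banks) €910 million: the counterparty is a bank, so public deposits are unchanged → 0.
FX sale €196 million: the counterparty is a bank, so public deposits are unchanged → 0.
Net: 353 − 664 + 0 + 0 = -€311 million.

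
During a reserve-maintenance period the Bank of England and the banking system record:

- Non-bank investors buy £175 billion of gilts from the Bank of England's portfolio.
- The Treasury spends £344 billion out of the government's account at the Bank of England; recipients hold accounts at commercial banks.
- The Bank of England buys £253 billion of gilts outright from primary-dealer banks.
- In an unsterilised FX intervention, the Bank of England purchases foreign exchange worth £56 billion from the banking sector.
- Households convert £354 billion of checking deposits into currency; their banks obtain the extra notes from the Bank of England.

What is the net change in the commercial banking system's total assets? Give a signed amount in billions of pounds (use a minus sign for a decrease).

-£185 billion

Asset sale (to non-banks) £175 billion: bank balance sheets shrink → −£175B.
Government spending £344 billion: bank balance sheets expand → +£344B.
OMO purchase (from banks) £253 billion: just an asset swap on bank balance sheets → 0.
FX purchase £56 billion: just an asset swap on bank balance sheets → 0.
Currency withdrawal £354 billion: bank balance sheets shrink → −£354B.
Net: −175 + 344 + 0 + 0 − 354 = -£185 billion.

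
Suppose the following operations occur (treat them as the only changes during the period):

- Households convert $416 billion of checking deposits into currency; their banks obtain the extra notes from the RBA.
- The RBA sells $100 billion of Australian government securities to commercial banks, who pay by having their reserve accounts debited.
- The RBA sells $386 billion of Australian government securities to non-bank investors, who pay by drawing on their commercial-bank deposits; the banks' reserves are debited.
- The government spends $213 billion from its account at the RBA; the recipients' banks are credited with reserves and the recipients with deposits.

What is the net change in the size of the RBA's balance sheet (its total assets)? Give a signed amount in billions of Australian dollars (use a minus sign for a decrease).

Currency withdrawal $416 billion: only the composition of liabilities changes → 0.
OMO sale (to banks) $100 billion: an RBA asset is shed → −$100B.
Asset sale (to non-banks) $386 billion: an RBA asset is shed → −$386B.
Government spending $213 billion: only the composition of liabilities changes → 0.
Net: 0 − 100 − 386 + 0 = -$486 billion.

-$486 billion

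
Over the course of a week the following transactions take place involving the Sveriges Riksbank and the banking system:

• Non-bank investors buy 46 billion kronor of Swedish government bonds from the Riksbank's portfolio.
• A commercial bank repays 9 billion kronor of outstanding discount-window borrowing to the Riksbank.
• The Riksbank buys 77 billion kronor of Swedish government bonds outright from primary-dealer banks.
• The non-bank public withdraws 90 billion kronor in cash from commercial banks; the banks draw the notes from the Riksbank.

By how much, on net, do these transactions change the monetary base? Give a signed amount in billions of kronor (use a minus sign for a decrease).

+22 billion

Riksbank balance sheet:
  Assets:      Securities +31B, Loans to banks −9B
  Liabilities: Bank reserves −68B, Currency in circulation +90B
Commercial banking system:
  Assets:      Reserves at CB −68B, Securities −77B
  Liabilities: Checkable deposits −136B, Borrowings from CB −9B
Monetary base = currency + reserves: +90B + (−68B) = +22 billion.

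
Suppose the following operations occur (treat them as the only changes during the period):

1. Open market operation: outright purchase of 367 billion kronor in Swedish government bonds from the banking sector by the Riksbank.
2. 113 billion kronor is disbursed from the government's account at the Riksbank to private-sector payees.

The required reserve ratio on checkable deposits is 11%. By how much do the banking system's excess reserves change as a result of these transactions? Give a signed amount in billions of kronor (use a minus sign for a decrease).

+467.57 billion

OMO purchase (from banks) 367 billion kronor: reserves +367B, deposits 0.
Government spending 113 billion kronor: reserves +113B, deposits +113B.
Totals: Δreserves = +480B, Δdeposits = +113B.
Δrequired reserves = 11% × +113B = +12.43B.
Δexcess reserves = Δreserves − Δrequired = +480B − (+12.43B) = +467.57 billion.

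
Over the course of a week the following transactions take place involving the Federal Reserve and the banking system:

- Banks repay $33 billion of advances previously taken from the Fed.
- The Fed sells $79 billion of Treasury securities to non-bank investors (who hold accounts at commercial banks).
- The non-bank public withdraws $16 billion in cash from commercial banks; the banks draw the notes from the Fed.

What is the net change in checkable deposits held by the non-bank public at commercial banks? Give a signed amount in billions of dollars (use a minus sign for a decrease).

-$95 billion

Discount-window repayment $33 billion: the counterparty is a bank, so public deposits are unchanged → 0.
Asset sale (to non-banks) $79 billion: non-bank counterparties' bank balances fall → −$79B.
Currency withdrawal $16 billion: non-bank counterparties' bank balances fall → −$16B.
Net: 0 − 79 − 16 = -$95 billion.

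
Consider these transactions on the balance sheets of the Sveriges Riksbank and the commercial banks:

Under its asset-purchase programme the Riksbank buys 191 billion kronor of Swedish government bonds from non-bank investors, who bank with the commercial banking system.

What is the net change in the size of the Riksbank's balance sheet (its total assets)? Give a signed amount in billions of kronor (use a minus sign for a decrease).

Riksbank balance sheet:
  Assets:      Securities +191B
  Liabilities: Bank reserves +191B
Commercial banking system:
  Assets:      Reserves at CB +191B
  Liabilities: Checkable deposits +191B
Change in total Riksbank assets = +191 billion.

+191 billion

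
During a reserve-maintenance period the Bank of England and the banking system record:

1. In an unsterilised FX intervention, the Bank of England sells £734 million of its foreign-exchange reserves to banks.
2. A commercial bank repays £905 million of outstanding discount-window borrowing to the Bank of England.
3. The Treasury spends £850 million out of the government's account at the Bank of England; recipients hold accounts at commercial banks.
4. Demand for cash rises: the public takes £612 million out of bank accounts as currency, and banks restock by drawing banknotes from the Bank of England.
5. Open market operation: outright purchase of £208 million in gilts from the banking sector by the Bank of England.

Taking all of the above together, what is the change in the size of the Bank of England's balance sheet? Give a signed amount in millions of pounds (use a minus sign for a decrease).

Bank of England balance sheet:
  Assets:      Securities +£208M, Loans to banks −£905M, Foreign assets −£734M
  Liabilities: Bank reserves −£1193M, Currency in circulation +£612M, Government deposits −£850M
Commercial banking system:
  Assets:      Reserves at CB −£1193M, Securities −£208M, Foreign assets +£734M
  Liabilities: Checkable deposits +£238M, Borrowings from CB −£905M
Change in total Bank of England assets = -£1431 million.

-£1431 million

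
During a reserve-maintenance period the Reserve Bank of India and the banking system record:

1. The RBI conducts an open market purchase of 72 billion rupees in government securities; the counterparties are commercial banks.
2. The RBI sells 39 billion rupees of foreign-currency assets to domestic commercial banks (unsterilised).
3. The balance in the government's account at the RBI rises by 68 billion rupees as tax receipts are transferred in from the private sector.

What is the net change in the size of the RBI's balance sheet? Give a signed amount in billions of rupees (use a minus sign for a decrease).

OMO purchase (from banks) 72 billion rupees: an RBI asset is acquired → +72B.
FX sale 39 billion rupees: an RBI asset is shed → −39B.
Government account inflow 68 billion rupees: only the composition of liabilities changes → 0.
Net: 72 − 39 + 0 = +33 billion.

+33 billion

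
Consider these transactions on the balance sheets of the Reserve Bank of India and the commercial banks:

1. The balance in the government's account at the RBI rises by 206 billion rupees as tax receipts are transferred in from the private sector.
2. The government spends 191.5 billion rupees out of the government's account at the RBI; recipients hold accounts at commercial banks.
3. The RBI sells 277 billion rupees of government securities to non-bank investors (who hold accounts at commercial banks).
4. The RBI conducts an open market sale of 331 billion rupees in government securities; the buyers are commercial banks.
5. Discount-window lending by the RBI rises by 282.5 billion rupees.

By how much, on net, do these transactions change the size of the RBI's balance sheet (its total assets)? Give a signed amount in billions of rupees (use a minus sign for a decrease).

-325.5 billion

Government account inflow 206 billion rupees: only the composition of liabilities changes → 0.
Government spending 191.5 billion rupees: only the composition of liabilities changes → 0.
Asset sale (to non-banks) 277 billion rupees: an RBI asset is shed → −277B.
OMO sale (to banks) 331 billion rupees: an RBI asset is shed → −331B.
Discount-window loan 282.5 billion rupees: an RBI asset is acquired → +282.5B.
Net: 0 + 0 − 277 − 331 + 282.5 = -325.5 billion.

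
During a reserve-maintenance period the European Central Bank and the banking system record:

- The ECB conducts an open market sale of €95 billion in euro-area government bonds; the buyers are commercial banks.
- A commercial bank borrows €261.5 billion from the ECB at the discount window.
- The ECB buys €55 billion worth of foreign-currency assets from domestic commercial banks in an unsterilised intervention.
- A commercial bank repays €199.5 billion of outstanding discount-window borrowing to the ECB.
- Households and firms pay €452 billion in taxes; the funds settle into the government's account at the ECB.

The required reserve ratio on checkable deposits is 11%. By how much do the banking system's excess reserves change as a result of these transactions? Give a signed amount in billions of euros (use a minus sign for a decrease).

OMO sale (to banks) €95 billion: reserves −€95B, deposits 0.
Discount-window loan €261.5 billion: reserves +€261.5B, deposits 0.
FX purchase €55 billion: reserves +€55B, deposits 0.
Discount-window repayment €199.5 billion: reserves −€199.5B, deposits 0.
Government account inflow €452 billion: reserves −€452B, deposits −€452B.
Totals: Δreserves = −€430B, Δdeposits = −€452B.
Δrequired reserves = 11% × −€452B = −€49.72B.
Δexcess reserves = Δreserves − Δrequired = −€430B − (−€49.72B) = -€380.28 billion.

-€380.28 billion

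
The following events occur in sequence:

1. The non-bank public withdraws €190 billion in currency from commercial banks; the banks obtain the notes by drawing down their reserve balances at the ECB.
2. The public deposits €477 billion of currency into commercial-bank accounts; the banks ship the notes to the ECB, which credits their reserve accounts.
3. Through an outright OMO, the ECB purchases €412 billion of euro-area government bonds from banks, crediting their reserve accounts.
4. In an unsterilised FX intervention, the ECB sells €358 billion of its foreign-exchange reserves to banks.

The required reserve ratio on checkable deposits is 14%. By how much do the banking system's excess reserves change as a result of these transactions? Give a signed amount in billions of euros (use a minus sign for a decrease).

Currency withdrawal €190 billion: reserves −€190B, deposits −€190B.
Currency deposit €477 billion: reserves +€477B, deposits +€477B.
OMO purchase (from banks) €412 billion: reserves +€412B, deposits 0.
FX sale €358 billion: reserves −€358B, deposits 0.
Totals: Δreserves = +€341B, Δdeposits = +€287B.
Δrequired reserves = 14% × +€287B = +€40.18B.
Δexcess reserves = Δreserves − Δrequired = +€341B − (+€40.18B) = +€300.82 billion.

+€300.82 billion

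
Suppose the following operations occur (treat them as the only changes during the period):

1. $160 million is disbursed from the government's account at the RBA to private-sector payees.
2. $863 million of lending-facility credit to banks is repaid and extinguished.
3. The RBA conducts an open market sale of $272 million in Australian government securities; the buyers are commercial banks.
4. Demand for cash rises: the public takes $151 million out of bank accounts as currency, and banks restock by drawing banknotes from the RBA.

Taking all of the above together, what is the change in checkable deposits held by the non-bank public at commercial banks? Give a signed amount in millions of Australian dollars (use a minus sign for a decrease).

RBA balance sheet:
  Assets:      Securities −$272M, Loans to banks −$863M
  Liabilities: Bank reserves −$1126M, Currency in circulation +$151M, Government deposits −$160M
Commercial banking system:
  Assets:      Reserves at CB −$1126M, Securities +$272M
  Liabilities: Checkable deposits +$9M, Borrowings from CB −$863M
So the change in checkable deposits held by the non-bank public at commercial banks is +$9 million.

+$9 million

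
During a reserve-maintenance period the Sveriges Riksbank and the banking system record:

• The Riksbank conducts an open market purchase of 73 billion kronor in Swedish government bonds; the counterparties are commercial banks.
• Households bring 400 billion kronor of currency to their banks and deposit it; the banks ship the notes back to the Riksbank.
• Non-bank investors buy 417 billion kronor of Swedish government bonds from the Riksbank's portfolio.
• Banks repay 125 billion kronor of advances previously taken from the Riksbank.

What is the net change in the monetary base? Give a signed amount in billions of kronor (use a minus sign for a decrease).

Riksbank balance sheet:
  Assets:      Securities −344B, Loans to banks −125B
  Liabilities: Bank reserves −69B, Currency in circulation −400B
Monetary base = currency + reserves: −400B + (−69B) = -469 billion.

-469 billion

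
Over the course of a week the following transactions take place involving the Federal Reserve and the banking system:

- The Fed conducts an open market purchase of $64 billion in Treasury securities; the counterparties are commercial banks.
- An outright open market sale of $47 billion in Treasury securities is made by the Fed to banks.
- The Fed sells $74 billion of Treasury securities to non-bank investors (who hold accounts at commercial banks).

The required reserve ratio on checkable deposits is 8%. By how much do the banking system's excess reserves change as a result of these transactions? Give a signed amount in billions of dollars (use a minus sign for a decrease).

-$51.08 billion

OMO purchase (from banks) $64 billion: reserves +$64B, deposits 0.
OMO sale (to banks) $47 billion: reserves −$47B, deposits 0.
Asset sale (to non-banks) $74 billion: reserves −$74B, deposits −$74B.
Totals: Δreserves = −$57B, Δdeposits = −$74B.
Δrequired reserves = 8% × −$74B = −$5.92B.
Δexcess reserves = Δreserves − Δrequired = −$57B − (−$5.92B) = -$51.08 billion.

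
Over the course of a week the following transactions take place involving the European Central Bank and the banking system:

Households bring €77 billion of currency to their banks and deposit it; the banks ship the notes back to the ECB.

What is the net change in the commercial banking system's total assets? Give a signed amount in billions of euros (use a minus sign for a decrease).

+€77 billion

Currency deposit €77 billion: bank balance sheets expand → +€77B.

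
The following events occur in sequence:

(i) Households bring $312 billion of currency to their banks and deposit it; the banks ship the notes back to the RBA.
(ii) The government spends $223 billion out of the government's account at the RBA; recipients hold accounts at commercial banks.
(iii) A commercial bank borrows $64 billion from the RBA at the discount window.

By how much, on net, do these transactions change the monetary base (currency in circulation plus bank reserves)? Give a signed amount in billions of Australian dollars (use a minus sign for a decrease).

Currency deposit $312 billion: just a shift between currency and reserves — both are base money → 0.
Government spending $223 billion: a non-base liability converts back to reserves → +$223B.
Discount-window loan $64 billion: RBA balance sheet expands → +$64B.
Net: 0 + 223 + 64 = +$287 billion.

+$287 billion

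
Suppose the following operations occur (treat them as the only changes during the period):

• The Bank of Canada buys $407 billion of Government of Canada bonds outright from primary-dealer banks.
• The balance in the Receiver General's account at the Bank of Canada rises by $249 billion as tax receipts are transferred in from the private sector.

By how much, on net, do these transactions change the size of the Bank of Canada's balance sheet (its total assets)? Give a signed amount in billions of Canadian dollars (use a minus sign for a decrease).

+$407 billion

OMO purchase (from banks) $407 billion: a Bank of Canada asset is acquired → +$407B.
Government account inflow $249 billion: only the composition of liabilities changes → 0.
Net: 407 + 0 = +$407 billion.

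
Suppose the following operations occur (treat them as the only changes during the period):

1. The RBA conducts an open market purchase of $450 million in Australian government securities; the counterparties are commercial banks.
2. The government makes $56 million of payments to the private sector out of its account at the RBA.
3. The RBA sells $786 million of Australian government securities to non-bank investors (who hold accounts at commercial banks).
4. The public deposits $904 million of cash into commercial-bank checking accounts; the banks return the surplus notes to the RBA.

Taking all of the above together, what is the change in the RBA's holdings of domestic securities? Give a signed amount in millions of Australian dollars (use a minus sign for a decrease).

RBA balance sheet:
  Assets:      Securities −$336M
  Liabilities: Bank reserves +$624M, Currency in circulation −$904M, Government deposits −$56M
Commercial banking system:
  Assets:      Reserves at CB +$624M, Securities −$450M
  Liabilities: Checkable deposits +$174M
So the change in the RBA's holdings of domestic securities is -$336 million.

-$336 million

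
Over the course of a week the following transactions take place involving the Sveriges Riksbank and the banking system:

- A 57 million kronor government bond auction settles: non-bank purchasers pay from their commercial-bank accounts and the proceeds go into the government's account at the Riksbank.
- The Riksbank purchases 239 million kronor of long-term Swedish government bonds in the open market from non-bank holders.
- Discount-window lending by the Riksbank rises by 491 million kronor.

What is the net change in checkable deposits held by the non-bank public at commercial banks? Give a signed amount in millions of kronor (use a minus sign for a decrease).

Government account inflow 57 million kronor: non-bank counterparties' bank balances fall → −57M.
Asset purchase (from non-banks) 239 million kronor: non-bank counterparties' bank balances rise → +239M.
Discount-window loan 491 million kronor: the counterparty is a bank, so public deposits are unchanged → 0.
Net: −57 + 239 + 0 = +182 million.

+182 million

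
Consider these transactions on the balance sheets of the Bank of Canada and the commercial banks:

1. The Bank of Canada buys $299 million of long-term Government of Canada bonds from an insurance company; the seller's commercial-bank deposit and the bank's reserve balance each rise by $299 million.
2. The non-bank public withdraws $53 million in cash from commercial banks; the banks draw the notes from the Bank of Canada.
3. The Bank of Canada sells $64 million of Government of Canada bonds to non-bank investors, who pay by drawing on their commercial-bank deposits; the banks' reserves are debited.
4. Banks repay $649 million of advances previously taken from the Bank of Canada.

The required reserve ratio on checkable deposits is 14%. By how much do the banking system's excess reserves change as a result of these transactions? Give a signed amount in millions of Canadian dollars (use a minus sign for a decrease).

Asset purchase (from non-banks) $299 million: reserves +$299M, deposits +$299M.
Currency withdrawal $53 million: reserves −$53M, deposits −$53M.
Asset sale (to non-banks) $64 million: reserves −$64M, deposits −$64M.
Discount-window repayment $649 million: reserves −$649M, deposits 0.
Totals: Δreserves = −$467M, Δdeposits = +$182M.
Δrequired reserves = 14% × +$182M = +$25.48M.
Δexcess reserves = Δreserves − Δrequired = −$467M − (+$25.48M) = -$492.48 million.

-$492.48 million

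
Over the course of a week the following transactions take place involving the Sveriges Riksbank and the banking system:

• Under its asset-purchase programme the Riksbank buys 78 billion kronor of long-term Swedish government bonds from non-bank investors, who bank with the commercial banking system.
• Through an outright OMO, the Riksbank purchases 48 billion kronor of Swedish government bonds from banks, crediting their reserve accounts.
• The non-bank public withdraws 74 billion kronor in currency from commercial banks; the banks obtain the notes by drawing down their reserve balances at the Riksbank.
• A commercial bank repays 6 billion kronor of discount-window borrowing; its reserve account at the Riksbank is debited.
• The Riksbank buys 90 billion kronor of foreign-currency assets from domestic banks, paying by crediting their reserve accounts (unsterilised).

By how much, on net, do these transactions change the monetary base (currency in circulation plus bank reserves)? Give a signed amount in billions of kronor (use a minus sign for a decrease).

+210 billion

Riksbank balance sheet:
  Assets:      Securities +126B, Loans to banks −6B, Foreign assets +90B
  Liabilities: Bank reserves +136B, Currency in circulation +74B
Monetary base = currency + reserves: +74B + (+136B) = +210 billion.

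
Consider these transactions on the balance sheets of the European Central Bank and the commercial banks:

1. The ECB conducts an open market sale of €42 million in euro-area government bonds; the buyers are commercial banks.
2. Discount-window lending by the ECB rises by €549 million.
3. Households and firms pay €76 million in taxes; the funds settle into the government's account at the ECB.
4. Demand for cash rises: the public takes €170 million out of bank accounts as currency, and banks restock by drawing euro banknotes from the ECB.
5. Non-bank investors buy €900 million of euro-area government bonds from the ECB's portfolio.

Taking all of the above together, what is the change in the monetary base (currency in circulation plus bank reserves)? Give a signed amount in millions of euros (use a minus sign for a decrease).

OMO sale (to banks) €42 million: ECB balance sheet contracts → −€42M.
Discount-window loan €549 million: ECB balance sheet expands → +€549M.
Government account inflow €76 million: reserves shift to a non-base liability → −€76M.
Currency withdrawal €170 million: just a shift between currency and reserves — both are base money → 0.
Asset sale (to non-banks) €900 million: ECB balance sheet contracts → −€900M.
Net: −42 + 549 − 76 + 0 − 900 = -€469 million.

-€469 million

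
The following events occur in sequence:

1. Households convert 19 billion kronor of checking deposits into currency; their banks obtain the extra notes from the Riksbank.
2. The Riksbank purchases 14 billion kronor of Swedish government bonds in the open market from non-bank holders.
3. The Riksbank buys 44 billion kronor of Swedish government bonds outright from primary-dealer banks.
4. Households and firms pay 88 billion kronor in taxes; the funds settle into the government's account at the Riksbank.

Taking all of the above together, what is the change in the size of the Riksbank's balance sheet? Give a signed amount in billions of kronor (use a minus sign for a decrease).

Currency withdrawal 19 billion kronor: only the composition of liabilities changes → 0.
Asset purchase (from non-banks) 14 billion kronor: a Riksbank asset is acquired → +14B.
OMO purchase (from banks) 44 billion kronor: a Riksbank asset is acquired → +44B.
Government account inflow 88 billion kronor: only the composition of liabilities changes → 0.
Net: 0 + 14 + 44 + 0 = +58 billion.

+58 billion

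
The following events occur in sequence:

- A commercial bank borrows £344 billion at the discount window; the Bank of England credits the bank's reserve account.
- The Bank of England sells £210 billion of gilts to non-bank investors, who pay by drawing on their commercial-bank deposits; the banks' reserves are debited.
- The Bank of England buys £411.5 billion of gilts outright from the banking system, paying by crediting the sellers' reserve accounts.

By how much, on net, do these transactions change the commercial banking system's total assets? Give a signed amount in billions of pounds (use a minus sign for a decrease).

+£134 billion

Bank of England balance sheet:
  Assets:      Securities +£201.5B, Loans to banks +£344B
  Liabilities: Bank reserves +£545.5B
Commercial banking system:
  Assets:      Reserves at CB +£545.5B, Securities −£411.5B
  Liabilities: Checkable deposits −£210B, Borrowings from CB +£344B
Change in total bank assets = +£134 billion.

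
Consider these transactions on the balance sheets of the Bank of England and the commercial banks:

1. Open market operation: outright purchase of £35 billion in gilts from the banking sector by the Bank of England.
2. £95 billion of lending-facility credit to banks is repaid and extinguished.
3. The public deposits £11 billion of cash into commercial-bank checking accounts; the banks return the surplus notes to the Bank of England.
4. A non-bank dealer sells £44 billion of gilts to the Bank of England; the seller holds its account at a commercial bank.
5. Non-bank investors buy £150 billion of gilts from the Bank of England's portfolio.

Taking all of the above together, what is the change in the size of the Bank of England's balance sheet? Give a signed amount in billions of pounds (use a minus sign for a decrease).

OMO purchase (from banks) £35 billion: a Bank of England asset is acquired → +£35B.
Discount-window repayment £95 billion: a Bank of England asset is shed → −£95B.
Currency deposit £11 billion: only the composition of liabilities changes → 0.
Asset purchase (from non-banks) £44 billion: a Bank of England asset is acquired → +£44B.
Asset sale (to non-banks) £150 billion: a Bank of England asset is shed → −£150B.
Net: 35 − 95 + 0 + 44 − 150 = -£166 billion.

-£166 billion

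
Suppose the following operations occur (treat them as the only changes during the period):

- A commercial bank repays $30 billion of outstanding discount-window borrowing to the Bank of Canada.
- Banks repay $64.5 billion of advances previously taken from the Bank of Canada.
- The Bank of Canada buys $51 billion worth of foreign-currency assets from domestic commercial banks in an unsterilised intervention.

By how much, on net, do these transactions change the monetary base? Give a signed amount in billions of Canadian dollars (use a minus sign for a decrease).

Discount-window repayment $30 billion: Bank of Canada balance sheet contracts → −$30B.
Discount-window repayment $64.5 billion: Bank of Canada balance sheet contracts → −$64.5B.
FX purchase $51 billion: Bank of Canada balance sheet expands → +$51B.
Net: −30 − 64.5 + 51 = -$43.5 billion.

-$43.5 billion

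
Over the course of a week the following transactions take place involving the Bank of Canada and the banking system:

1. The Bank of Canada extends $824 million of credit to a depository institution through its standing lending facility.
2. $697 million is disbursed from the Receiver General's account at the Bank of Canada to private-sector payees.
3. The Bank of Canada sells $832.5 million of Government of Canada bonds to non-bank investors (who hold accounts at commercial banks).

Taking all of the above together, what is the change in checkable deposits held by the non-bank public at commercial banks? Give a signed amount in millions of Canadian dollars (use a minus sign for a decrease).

-$135.5 million

Bank of Canada balance sheet:
  Assets:      Securities −$832.5M, Loans to banks +$824M
  Liabilities: Bank reserves +$688.5M, Government deposits −$697M
Commercial banking system:
  Assets:      Reserves at CB +$688.5M
  Liabilities: Checkable deposits −$135.5M, Borrowings from CB +$824M
So the change in checkable deposits held by the non-bank public at commercial banks is -$135.5 million.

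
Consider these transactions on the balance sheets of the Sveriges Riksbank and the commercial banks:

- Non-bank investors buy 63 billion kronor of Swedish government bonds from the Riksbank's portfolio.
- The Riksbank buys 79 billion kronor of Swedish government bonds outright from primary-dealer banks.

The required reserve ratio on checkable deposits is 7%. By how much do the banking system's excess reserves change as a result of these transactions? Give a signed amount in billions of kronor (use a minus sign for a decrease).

+20.41 billion

Asset sale (to non-banks) 63 billion kronor: reserves −63B, deposits −63B.
OMO purchase (from banks) 79 billion kronor: reserves +79B, deposits 0.
Totals: Δreserves = +16B, Δdeposits = −63B.
Δrequired reserves = 7% × −63B = −4.41B.
Δexcess reserves = Δreserves − Δrequired = +16B − (−4.41B) = +20.41 billion.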